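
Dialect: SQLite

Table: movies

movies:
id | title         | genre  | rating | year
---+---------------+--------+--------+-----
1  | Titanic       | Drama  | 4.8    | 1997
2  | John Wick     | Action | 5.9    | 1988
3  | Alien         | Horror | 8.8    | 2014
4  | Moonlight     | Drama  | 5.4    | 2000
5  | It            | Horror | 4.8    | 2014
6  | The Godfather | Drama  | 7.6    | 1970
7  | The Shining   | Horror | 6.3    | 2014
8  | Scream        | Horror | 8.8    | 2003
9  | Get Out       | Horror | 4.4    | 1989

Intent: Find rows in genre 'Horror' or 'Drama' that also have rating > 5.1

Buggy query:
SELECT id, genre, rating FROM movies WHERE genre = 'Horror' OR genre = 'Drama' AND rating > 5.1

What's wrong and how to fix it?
Bug: AND binds tighter than OR, so this parses as genre = 'Horror' OR (genre = 'Drama' AND rating > 5.1)

Fix: Group the OR with parentheses (or use IN), then AND the threshold

Corrected query:
SELECT id, genre, rating FROM movies WHERE (genre = 'Horror' OR genre = 'Drama') AND rating > 5.1

Result:
id | genre  | rating
---+--------+-------
3  | Horror | 8.8   
4  | Drama  | 5.4   
6  | Drama  | 7.6   
7  | Horror | 6.3   
8  | Horror | 8.8   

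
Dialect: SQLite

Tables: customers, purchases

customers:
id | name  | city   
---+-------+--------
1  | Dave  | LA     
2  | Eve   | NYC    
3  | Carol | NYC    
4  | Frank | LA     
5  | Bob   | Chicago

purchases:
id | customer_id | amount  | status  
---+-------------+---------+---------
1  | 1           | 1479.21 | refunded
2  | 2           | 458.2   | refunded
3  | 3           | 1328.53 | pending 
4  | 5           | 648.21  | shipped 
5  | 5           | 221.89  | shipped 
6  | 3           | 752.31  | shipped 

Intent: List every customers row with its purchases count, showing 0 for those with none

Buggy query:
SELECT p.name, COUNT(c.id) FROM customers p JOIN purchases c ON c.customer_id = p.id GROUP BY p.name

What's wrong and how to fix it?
Bug: An inner join excludes parents with zero children

Fix: Use LEFT JOIN so parents without children still appear (COUNT(c.id) gives 0)

Corrected query:
SELECT p.name, COUNT(c.id) FROM customers p LEFT JOIN purchases c ON c.customer_id = p.id GROUP BY p.name

Result:
name  | COUNT(c.id)
------+------------
Bob   | 2          
Carol | 2          
Dave  | 1          
Eve   | 1          
Frank | 0          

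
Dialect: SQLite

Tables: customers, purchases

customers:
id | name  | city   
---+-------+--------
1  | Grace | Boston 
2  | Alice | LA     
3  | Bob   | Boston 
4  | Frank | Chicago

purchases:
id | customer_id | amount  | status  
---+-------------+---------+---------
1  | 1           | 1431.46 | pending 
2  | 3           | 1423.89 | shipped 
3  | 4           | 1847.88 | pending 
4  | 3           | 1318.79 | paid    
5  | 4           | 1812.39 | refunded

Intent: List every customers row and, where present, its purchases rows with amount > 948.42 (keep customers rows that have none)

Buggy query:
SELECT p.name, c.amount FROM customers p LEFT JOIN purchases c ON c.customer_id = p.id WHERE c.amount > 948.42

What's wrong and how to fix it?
Bug: Filtering c.amount in WHERE discards the NULL rows produced by LEFT JOIN, turning it into an inner join

Fix: Move the right-table condition into the ON clause so unmatched parents are kept

Corrected query:
SELECT p.name, c.amount FROM customers p LEFT JOIN purchases c ON c.customer_id = p.id AND c.amount > 948.42

Result:
name  | amount 
------+--------
Grace | 1431.46
Alice | NULL   
Bob   | 1318.79
Bob   | 1423.89
Frank | 1812.39
Frank | 1847.88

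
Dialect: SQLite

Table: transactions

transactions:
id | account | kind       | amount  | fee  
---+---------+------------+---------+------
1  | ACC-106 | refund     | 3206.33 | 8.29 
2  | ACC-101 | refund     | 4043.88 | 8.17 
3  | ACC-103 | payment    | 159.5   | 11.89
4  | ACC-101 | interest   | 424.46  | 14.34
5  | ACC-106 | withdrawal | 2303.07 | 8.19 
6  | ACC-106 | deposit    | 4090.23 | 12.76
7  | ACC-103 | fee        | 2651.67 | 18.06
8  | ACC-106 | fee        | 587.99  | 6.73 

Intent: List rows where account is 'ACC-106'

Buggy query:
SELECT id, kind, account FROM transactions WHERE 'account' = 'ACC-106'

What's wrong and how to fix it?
Bug: 'account' in single quotes is a string literal, not the column; the comparison is literal-vs-literal and never true

Fix: Remove the quotes around the column name (or use double quotes for an identifier)

Corrected query:
SELECT id, kind, account FROM transactions WHERE account = 'ACC-106'

Result:
id | kind       | account
---+------------+--------
1  | refund     | ACC-106
5  | withdrawal | ACC-106
6  | deposit    | ACC-106
8  | fee        | ACC-106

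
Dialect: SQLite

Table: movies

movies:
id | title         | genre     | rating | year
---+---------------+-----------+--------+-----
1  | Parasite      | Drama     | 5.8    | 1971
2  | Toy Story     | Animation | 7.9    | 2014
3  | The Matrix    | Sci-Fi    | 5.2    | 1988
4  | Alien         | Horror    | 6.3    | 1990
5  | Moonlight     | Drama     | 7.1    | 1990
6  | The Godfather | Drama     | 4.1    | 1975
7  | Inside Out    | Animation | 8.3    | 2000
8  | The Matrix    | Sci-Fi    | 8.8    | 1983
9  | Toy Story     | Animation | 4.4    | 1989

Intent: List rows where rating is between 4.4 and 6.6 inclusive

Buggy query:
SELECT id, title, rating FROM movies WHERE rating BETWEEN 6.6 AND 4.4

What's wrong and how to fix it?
Bug: BETWEEN expects the lower bound first; with 6.6 AND 4.4 the range is empty

Fix: Write BETWEEN 4.4 AND 6.6

Corrected query:
SELECT id, title, rating FROM movies WHERE rating BETWEEN 4.4 AND 6.6

Result:
id | title      | rating
---+------------+-------
1  | Parasite   | 5.8   
3  | The Matrix | 5.2   
4  | Alien      | 6.3   
9  | Toy Story  | 4.4   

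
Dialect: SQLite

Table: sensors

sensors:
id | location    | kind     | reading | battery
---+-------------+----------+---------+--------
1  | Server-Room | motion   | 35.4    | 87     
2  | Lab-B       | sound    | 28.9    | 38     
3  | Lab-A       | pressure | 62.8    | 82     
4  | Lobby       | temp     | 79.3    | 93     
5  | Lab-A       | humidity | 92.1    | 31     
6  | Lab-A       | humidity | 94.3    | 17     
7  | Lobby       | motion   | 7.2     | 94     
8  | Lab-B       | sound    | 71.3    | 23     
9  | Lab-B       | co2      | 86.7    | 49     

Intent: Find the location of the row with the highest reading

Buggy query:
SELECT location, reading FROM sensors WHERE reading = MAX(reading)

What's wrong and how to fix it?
Bug: WHERE is evaluated per row; an aggregate over the whole table isn't defined there

Fix: Wrap MAX in a scalar subquery so WHERE compares against a single value

Corrected query:
SELECT location, reading FROM sensors WHERE reading = (SELECT MAX(reading) FROM sensors)

Result:
location | reading
---------+--------
Lab-A    | 94.3   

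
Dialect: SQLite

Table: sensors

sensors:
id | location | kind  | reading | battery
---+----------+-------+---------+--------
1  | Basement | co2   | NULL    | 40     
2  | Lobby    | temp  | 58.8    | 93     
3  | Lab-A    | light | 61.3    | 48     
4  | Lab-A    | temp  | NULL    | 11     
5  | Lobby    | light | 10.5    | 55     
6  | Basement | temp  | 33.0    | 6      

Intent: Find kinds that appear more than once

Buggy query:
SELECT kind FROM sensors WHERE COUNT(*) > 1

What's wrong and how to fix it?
Bug: COUNT(*) is an aggregate and cannot be used in WHERE

Fix: Group first, then use HAVING for the count condition

Corrected query:
SELECT kind FROM sensors GROUP BY kind HAVING COUNT(*) > 1

Result:
kind 
-----
light
temp 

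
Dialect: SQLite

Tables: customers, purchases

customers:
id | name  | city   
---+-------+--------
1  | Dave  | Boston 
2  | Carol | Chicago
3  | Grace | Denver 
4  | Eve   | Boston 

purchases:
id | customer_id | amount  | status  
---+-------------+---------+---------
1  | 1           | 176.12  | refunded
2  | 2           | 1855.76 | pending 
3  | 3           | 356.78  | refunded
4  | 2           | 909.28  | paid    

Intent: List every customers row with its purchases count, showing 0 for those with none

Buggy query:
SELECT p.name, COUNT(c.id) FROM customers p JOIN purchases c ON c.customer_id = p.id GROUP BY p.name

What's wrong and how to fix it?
Bug: INNER JOIN drops customers rows that have no matching purchases rows

Fix: Switch to LEFT JOIN to retain unmatched parent rows

Corrected query:
SELECT p.name, COUNT(c.id) FROM customers p LEFT JOIN purchases c ON c.customer_id = p.id GROUP BY p.name

Result:
name  | COUNT(c.id)
------+------------
Carol | 2          
Dave  | 1          
Eve   | 0          
Grace | 1          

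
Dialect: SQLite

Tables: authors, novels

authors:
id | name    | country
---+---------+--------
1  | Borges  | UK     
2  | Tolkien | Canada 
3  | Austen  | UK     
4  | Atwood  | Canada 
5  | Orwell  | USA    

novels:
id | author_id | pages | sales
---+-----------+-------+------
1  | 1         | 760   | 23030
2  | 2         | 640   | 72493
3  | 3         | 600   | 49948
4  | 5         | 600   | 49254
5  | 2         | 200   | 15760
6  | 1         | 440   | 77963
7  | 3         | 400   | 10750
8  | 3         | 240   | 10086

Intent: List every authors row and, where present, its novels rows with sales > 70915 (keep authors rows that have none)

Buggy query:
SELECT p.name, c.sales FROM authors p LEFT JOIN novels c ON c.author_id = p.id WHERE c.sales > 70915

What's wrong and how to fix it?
Bug: A WHERE condition on the right-hand table after LEFT JOIN drops unmatched parents

Fix: Put 'c.sales > 70915' in the JOIN's ON clause instead of WHERE

Corrected query:
SELECT p.name, c.sales FROM authors p LEFT JOIN novels c ON c.author_id = p.id AND c.sales > 70915

Result:
name    | sales
--------+------
Borges  | 77963
Tolkien | 72493
Austen  | NULL 
Atwood  | NULL 
Orwell  | NULL 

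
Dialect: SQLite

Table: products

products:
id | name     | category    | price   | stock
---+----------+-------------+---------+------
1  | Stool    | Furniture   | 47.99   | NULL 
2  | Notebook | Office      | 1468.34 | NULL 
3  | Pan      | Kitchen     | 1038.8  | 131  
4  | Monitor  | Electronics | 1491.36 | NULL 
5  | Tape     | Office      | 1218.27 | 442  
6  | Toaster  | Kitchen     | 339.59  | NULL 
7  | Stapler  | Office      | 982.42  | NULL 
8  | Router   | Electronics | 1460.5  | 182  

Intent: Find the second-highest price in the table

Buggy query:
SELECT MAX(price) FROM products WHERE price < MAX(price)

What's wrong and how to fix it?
Bug: MAX(price) on the right of the comparison is an aggregate-in-WHERE error

Fix: Compute the overall MAX in a subquery, then take MAX of rows below it

Corrected query:
SELECT MAX(price) FROM products WHERE price < (SELECT MAX(price) FROM products)

Result:
MAX(price)
----------
1468.34   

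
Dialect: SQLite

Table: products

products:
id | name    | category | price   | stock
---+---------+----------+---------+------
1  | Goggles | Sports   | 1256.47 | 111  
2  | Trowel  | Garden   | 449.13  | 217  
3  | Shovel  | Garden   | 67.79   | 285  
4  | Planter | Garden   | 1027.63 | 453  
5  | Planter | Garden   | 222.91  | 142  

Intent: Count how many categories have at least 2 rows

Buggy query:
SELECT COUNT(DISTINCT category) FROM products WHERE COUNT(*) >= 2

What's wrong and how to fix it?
Bug: COUNT(*) cannot appear in WHERE; the per-group count doesn't exist yet

Fix: Use a subquery that GROUPs and filters with HAVING, then count its rows

Corrected query:
SELECT COUNT(*) FROM (SELECT category FROM products GROUP BY category HAVING COUNT(*) >= 2)

Result:
COUNT(*)
--------
1       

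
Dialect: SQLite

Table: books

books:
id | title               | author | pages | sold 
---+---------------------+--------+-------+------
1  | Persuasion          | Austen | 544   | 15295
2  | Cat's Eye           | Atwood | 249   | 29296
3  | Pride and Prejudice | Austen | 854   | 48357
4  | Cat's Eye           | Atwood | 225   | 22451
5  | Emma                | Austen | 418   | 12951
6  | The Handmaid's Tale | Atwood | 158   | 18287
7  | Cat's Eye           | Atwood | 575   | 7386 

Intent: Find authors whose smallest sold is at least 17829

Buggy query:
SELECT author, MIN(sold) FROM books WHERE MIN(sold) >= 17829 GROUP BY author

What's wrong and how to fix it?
Bug: MIN() in WHERE is a misuse of aggregate

Fix: Replace WHERE with HAVING after the GROUP BY

Corrected query:
SELECT author, MIN(sold) FROM books GROUP BY author HAVING MIN(sold) >= 17829

Result:
(no rows)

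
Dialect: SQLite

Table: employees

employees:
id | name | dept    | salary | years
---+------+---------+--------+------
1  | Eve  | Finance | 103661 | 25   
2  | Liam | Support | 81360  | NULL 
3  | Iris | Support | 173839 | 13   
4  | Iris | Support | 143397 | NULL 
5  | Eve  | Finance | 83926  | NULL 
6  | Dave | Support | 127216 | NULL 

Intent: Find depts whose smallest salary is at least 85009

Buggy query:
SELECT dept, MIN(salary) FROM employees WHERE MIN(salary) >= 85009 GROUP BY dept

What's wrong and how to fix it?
Bug: MIN() in WHERE is a misuse of aggregate

Fix: Use HAVING for the per-group MIN condition

Corrected query:
SELECT dept, MIN(salary) FROM employees GROUP BY dept HAVING MIN(salary) >= 85009

Result:
(no rows)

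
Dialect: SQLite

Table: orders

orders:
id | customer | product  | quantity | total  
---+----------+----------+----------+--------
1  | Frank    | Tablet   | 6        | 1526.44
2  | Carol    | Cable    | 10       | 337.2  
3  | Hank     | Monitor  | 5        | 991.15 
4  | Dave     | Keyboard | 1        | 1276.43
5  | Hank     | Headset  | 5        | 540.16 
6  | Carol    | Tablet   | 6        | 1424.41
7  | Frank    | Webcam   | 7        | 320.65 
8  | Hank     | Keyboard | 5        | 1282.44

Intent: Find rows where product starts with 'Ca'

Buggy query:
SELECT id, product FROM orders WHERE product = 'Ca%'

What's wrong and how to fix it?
Bug: '=' compares the literal string including the % character; pattern matching needs LIKE

Fix: Replace '=' with LIKE so 'Ca%' is treated as a pattern

Corrected query:
SELECT id, product FROM orders WHERE product LIKE 'Ca%'

Result:
id | product
---+--------
2  | Cable  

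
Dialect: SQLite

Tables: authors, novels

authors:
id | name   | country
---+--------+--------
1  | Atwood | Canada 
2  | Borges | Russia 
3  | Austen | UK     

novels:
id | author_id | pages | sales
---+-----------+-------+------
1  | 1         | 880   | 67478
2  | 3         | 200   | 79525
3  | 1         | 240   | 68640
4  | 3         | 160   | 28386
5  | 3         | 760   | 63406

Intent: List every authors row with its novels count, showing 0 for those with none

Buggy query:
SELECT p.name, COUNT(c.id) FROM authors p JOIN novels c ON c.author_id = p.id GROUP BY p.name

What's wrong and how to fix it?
Bug: An inner join excludes parents with zero children

Fix: Use LEFT JOIN so parents without children still appear (COUNT(c.id) gives 0)

Corrected query:
SELECT p.name, COUNT(c.id) FROM authors p LEFT JOIN novels c ON c.author_id = p.id GROUP BY p.name

Result:
name   | COUNT(c.id)
-------+------------
Atwood | 2          
Austen | 3          
Borges | 0          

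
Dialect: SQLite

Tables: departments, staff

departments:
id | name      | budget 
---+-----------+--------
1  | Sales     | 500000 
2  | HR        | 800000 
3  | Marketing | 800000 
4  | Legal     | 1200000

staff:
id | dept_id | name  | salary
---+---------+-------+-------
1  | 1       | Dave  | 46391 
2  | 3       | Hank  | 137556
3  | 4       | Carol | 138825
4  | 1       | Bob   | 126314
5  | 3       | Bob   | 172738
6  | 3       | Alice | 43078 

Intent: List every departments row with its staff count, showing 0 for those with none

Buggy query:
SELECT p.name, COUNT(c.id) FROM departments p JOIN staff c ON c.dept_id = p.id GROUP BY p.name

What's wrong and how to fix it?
Bug: An inner join excludes parents with zero children

Fix: Switch to LEFT JOIN to retain unmatched parent rows

Corrected query:
SELECT p.name, COUNT(c.id) FROM departments p LEFT JOIN staff c ON c.dept_id = p.id GROUP BY p.name

Result:
name      | COUNT(c.id)
----------+------------
HR        | 0          
Legal     | 1          
Marketing | 3          
Sales     | 2          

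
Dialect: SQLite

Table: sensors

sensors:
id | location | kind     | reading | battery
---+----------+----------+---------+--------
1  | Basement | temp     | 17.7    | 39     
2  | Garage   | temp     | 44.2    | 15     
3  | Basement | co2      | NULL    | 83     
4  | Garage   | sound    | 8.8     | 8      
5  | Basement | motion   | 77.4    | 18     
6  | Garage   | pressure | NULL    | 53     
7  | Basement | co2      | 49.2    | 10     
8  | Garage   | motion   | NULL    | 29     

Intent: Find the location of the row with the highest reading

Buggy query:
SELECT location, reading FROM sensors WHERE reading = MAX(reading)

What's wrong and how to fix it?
Bug: WHERE is evaluated per row; an aggregate over the whole table isn't defined there

Fix: Use a subquery: WHERE reading = (SELECT MAX(reading) FROM sensors)

Corrected query:
SELECT location, reading FROM sensors WHERE reading = (SELECT MAX(reading) FROM sensors)

Result:
location | reading
---------+--------
Basement | 77.4   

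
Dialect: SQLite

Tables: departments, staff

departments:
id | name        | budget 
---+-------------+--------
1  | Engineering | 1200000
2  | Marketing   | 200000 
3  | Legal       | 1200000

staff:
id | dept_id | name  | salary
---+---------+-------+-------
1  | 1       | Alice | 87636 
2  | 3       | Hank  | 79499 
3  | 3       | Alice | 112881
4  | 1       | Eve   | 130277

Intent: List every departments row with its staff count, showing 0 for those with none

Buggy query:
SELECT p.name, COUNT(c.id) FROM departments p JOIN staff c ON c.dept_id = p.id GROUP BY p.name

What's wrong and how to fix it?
Bug: An inner join excludes parents with zero children

Fix: Use LEFT JOIN so parents without children still appear (COUNT(c.id) gives 0)

Corrected query:
SELECT p.name, COUNT(c.id) FROM departments p LEFT JOIN staff c ON c.dept_id = p.id GROUP BY p.name

Result:
name        | COUNT(c.id)
------------+------------
Engineering | 2          
Legal       | 2          
Marketing   | 0          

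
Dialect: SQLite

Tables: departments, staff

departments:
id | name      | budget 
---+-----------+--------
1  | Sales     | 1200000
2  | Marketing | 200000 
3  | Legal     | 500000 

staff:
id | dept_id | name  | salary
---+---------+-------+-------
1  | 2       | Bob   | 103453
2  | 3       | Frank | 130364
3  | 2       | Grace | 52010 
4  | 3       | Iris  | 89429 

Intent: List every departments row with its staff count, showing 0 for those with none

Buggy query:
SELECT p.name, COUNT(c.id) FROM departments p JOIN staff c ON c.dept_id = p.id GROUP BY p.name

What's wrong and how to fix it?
Bug: An inner join excludes parents with zero children

Fix: Use LEFT JOIN so parents without children still appear (COUNT(c.id) gives 0)

Corrected query:
SELECT p.name, COUNT(c.id) FROM departments p LEFT JOIN staff c ON c.dept_id = p.id GROUP BY p.name

Result:
name      | COUNT(c.id)
----------+------------
Legal     | 2          
Marketing | 2          
Sales     | 0          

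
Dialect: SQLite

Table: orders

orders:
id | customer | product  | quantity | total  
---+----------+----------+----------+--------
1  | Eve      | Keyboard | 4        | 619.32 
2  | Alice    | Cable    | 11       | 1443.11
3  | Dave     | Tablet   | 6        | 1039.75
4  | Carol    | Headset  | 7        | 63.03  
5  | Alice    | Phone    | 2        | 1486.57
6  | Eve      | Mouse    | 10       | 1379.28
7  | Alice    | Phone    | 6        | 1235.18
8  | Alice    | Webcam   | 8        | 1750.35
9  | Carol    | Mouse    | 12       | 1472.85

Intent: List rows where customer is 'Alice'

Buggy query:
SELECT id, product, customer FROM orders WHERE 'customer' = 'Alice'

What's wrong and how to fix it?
Bug: 'customer' in single quotes is a string literal, not the column; the comparison is literal-vs-literal and never true

Fix: Reference the column as customer without single quotes

Corrected query:
SELECT id, product, customer FROM orders WHERE customer = 'Alice'

Result:
id | product | customer
---+---------+---------
2  | Cable   | Alice   
5  | Phone   | Alice   
7  | Phone   | Alice   
8  | Webcam  | Alice   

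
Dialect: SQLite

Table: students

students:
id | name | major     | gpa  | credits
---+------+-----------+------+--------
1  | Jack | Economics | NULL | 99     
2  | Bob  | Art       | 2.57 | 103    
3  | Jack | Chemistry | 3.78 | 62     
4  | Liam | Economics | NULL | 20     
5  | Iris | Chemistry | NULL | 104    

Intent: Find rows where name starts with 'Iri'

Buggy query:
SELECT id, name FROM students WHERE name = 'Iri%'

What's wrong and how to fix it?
Bug: '=' compares the literal string including the % character; pattern matching needs LIKE

Fix: Replace '=' with LIKE so 'Iri%' is treated as a pattern

Corrected query:
SELECT id, name FROM students WHERE name LIKE 'Iri%'

Result:
id | name
---+-----
5  | Iris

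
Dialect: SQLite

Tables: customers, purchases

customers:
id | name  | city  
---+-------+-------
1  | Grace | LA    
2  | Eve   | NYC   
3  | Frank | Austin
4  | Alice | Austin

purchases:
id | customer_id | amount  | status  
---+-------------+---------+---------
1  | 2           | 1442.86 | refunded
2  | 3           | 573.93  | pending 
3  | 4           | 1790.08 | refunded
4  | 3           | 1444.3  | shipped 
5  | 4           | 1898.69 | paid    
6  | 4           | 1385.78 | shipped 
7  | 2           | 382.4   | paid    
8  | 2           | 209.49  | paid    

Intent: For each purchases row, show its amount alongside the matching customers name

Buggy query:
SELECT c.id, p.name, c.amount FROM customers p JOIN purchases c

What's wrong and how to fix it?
Bug: Missing join condition: each purchases row is matched to all customers rows instead of just its own

Fix: Add ON c.customer_id = p.id to the JOIN

Corrected query:
SELECT c.id, p.name, c.amount FROM customers p JOIN purchases c ON c.customer_id = p.id

Result:
id | name  | amount 
---+-------+--------
1  | Eve   | 1442.86
2  | Frank | 573.93 
3  | Alice | 1790.08
4  | Frank | 1444.3 
5  | Alice | 1898.69
6  | Alice | 1385.78
7  | Eve   | 382.4  
8  | Eve   | 209.49 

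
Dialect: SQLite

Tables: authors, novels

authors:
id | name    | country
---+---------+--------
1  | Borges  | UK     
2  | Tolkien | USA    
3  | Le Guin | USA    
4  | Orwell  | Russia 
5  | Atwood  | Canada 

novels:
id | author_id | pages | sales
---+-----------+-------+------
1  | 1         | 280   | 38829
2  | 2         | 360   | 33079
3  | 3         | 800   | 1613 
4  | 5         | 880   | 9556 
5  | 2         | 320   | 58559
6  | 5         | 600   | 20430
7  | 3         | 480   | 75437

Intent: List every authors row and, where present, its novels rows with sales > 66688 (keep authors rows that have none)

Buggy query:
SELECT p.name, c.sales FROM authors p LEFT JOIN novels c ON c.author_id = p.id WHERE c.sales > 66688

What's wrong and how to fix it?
Bug: Filtering c.sales in WHERE discards the NULL rows produced by LEFT JOIN, turning it into an inner join

Fix: Put 'c.sales > 66688' in the JOIN's ON clause instead of WHERE

Corrected query:
SELECT p.name, c.sales FROM authors p LEFT JOIN novels c ON c.author_id = p.id AND c.sales > 66688

Result:
name    | sales
--------+------
Borges  | NULL 
Tolkien | NULL 
Le Guin | 75437
Orwell  | NULL 
Atwood  | NULL 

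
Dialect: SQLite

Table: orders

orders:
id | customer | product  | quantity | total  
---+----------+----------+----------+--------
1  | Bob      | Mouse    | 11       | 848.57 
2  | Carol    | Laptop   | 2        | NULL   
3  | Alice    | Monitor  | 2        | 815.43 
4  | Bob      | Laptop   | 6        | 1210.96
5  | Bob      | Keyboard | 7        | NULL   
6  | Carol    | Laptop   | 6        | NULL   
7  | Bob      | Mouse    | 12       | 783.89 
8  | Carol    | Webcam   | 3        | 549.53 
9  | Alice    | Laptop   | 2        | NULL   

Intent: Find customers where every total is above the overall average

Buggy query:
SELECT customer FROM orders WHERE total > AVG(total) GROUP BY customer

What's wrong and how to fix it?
Bug: AVG() is an aggregate; it can't sit directly in WHERE

Fix: Use a subquery for AVG and a HAVING MIN(...) filter so the condition holds for every row in the group

Corrected query:
SELECT customer FROM orders GROUP BY customer HAVING MIN(total) > (SELECT AVG(total) FROM orders)

Result:
(no rows)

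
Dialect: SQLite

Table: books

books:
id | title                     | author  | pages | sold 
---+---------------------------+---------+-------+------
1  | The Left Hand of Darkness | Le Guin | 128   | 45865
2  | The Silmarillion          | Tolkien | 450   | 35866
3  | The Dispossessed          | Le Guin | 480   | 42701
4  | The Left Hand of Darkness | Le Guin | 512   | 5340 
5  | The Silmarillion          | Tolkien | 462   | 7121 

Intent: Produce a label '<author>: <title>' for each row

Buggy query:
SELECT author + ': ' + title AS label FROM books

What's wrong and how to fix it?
Bug: '+' is numeric addition; on text columns SQLite converts them to 0 instead of concatenating

Fix: Replace + with || to concatenate text

Corrected query:
SELECT author || ': ' || title AS label FROM books

Result:
label                             
----------------------------------
Le Guin: The Left Hand of Darkness
Tolkien: The Silmarillion         
Le Guin: The Dispossessed         
Le Guin: The Left Hand of Darkness
Tolkien: The Silmarillion         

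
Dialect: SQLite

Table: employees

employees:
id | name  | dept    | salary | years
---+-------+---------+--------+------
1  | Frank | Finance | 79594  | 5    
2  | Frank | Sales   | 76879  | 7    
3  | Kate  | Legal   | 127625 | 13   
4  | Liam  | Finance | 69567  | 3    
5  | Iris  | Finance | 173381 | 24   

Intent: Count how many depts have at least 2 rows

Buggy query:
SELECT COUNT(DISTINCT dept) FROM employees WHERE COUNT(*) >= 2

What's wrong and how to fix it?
Bug: WHERE filters individual rows, not groups, so a group-level COUNT is invalid there

Fix: Use a subquery that GROUPs and filters with HAVING, then count its rows

Corrected query:
SELECT COUNT(*) FROM (SELECT dept FROM employees GROUP BY dept HAVING COUNT(*) >= 2)

Result:
COUNT(*)
--------
1       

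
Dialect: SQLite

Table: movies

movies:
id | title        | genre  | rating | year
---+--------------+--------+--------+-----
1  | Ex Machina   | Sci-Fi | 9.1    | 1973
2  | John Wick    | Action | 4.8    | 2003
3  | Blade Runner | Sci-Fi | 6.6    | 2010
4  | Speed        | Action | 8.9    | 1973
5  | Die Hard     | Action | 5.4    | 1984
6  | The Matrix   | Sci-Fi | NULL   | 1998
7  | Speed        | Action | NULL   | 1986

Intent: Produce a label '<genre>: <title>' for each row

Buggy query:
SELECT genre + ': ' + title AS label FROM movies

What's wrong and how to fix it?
Bug: '+' is numeric addition; on text columns SQLite converts them to 0 instead of concatenating

Fix: Use the || operator for string concatenation

Corrected query:
SELECT genre || ': ' || title AS label FROM movies

Result:
label               
--------------------
Sci-Fi: Ex Machina  
Action: John Wick   
Sci-Fi: Blade Runner
Action: Speed       
Action: Die Hard    
Sci-Fi: The Matrix  
Action: Speed       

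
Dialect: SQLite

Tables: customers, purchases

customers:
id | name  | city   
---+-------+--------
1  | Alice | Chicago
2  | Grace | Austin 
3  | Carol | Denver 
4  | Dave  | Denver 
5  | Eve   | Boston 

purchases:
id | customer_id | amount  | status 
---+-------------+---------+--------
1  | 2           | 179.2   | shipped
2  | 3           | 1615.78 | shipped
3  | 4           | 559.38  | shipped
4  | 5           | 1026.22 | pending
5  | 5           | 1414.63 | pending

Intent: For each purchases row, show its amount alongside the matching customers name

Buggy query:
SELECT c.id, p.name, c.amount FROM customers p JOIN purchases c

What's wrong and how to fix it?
Bug: JOIN with no ON clause produces a cartesian product; every purchases row pairs with every customers row

Fix: Specify the join condition linking the foreign key to the parent id

Corrected query:
SELECT c.id, p.name, c.amount FROM customers p JOIN purchases c ON c.customer_id = p.id

Result:
id | name  | amount 
---+-------+--------
1  | Grace | 179.2  
2  | Carol | 1615.78
3  | Dave  | 559.38 
4  | Eve   | 1026.22
5  | Eve   | 1414.63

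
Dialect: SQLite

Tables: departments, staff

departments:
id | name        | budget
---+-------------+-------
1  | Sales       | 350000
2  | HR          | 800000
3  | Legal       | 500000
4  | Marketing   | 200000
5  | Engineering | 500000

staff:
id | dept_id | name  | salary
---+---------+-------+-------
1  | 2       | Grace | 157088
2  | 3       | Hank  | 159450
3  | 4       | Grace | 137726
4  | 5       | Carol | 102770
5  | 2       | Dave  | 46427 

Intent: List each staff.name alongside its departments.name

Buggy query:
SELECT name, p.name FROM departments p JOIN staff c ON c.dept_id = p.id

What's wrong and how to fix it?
Bug: 'name' exists in both joined tables, so the database can't tell which one is meant

Fix: Prefix ambiguous columns with the table alias

Corrected query:
SELECT c.name, p.name FROM departments p JOIN staff c ON c.dept_id = p.id

Result:
name  | name       
------+------------
Grace | HR         
Hank  | Legal      
Grace | Marketing  
Carol | Engineering
Dave  | HR         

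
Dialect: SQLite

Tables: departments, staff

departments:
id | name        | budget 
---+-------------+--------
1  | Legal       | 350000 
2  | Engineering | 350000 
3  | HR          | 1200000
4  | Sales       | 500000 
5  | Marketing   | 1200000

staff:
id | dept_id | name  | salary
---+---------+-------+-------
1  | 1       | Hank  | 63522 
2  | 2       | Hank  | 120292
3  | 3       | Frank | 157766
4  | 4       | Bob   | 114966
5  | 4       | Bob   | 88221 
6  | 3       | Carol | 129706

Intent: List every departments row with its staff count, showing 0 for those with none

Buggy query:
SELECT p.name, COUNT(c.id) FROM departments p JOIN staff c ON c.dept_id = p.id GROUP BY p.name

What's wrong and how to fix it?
Bug: An inner join excludes parents with zero children

Fix: Use LEFT JOIN so parents without children still appear (COUNT(c.id) gives 0)

Corrected query:
SELECT p.name, COUNT(c.id) FROM departments p LEFT JOIN staff c ON c.dept_id = p.id GROUP BY p.name

Result:
name        | COUNT(c.id)
------------+------------
Engineering | 1          
HR          | 2          
Legal       | 1          
Marketing   | 0          
Sales       | 2          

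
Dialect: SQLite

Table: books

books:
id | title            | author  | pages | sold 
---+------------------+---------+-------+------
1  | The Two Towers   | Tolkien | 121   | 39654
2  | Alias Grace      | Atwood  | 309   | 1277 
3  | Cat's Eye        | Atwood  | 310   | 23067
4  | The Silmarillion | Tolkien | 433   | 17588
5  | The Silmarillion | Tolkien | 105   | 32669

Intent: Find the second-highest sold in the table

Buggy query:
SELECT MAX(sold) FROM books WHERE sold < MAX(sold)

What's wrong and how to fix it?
Bug: The inner MAX is an aggregate inside WHERE, which is not allowed

Fix: Put the inner MAX in a scalar subquery

Corrected query:
SELECT MAX(sold) FROM books WHERE sold < (SELECT MAX(sold) FROM books)

Result:
MAX(sold)
---------
32669    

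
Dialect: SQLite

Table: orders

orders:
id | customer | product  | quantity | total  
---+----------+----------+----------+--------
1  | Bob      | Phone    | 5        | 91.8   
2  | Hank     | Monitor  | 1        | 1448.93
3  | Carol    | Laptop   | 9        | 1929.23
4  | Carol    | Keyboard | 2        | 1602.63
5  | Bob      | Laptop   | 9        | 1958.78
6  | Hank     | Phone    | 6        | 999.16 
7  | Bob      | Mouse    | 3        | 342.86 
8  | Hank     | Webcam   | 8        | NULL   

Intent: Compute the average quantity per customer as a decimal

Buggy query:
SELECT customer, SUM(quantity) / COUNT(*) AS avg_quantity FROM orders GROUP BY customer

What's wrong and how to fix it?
Bug: SUM(quantity) and COUNT(*) are both integers; the division truncates the fractional part

Fix: Multiply by 1.0 (or CAST to REAL) to force floating-point division

Corrected query:
SELECT customer, SUM(quantity) * 1.0 / COUNT(*) AS avg_quantity FROM orders GROUP BY customer

Result:
customer | avg_quantity
---------+-------------
Bob      | 5.666667    
Carol    | 5.5         
Hank     | 5           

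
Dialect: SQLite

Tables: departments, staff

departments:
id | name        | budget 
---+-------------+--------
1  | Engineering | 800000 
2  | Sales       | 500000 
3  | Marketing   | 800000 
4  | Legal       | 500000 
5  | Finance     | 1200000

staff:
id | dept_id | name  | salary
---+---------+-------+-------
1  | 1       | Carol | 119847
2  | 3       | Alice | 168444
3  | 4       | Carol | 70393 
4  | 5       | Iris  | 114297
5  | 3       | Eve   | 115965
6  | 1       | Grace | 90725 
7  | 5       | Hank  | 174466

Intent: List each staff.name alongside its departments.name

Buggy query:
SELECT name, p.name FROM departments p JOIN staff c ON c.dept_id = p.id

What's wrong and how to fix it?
Bug: 'name' exists in both joined tables, so the database can't tell which one is meant

Fix: Qualify the column with its table alias (c.name)

Corrected query:
SELECT c.name, p.name FROM departments p JOIN staff c ON c.dept_id = p.id

Result:
name  | name       
------+------------
Carol | Engineering
Alice | Marketing  
Carol | Legal      
Iris  | Finance    
Eve   | Marketing  
Grace | Engineering
Hank  | Finance    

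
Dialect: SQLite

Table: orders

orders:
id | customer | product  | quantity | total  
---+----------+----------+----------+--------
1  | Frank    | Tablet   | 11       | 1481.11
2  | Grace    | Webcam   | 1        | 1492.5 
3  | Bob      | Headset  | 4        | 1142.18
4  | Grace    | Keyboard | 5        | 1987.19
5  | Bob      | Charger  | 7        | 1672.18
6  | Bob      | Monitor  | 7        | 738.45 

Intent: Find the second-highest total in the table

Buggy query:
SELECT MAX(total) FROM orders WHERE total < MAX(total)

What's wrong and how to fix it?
Bug: The inner MAX is an aggregate inside WHERE, which is not allowed

Fix: Compute the overall MAX in a subquery, then take MAX of rows below it

Corrected query:
SELECT MAX(total) FROM orders WHERE total < (SELECT MAX(total) FROM orders)

Result:
MAX(total)
----------
1672.18   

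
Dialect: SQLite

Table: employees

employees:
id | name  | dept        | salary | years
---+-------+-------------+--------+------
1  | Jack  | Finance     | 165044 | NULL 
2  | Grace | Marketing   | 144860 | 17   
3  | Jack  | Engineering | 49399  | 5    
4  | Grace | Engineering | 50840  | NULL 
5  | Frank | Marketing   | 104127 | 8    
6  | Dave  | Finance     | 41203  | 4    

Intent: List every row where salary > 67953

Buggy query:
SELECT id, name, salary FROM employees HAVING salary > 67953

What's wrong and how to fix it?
Bug: This is a non-aggregate query (no GROUP BY, no aggregates), so in SQLite the HAVING clause is invalid here; a row-level condition belongs in WHERE

Fix: Replace HAVING with WHERE since the condition applies to individual rows

Corrected query:
SELECT id, name, salary FROM employees WHERE salary > 67953

Result:
id | name  | salary
---+-------+-------
1  | Jack  | 165044
2  | Grace | 144860
5  | Frank | 104127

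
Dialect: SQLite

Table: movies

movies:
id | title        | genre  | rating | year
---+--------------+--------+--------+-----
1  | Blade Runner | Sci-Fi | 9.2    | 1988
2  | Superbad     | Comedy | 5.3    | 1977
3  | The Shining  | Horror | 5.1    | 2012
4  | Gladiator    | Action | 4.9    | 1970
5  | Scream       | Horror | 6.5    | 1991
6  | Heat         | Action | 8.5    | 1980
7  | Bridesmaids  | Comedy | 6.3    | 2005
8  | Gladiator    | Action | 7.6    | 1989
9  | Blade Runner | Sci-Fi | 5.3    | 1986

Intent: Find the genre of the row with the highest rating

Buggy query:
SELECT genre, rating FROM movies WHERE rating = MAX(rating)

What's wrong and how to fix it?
Bug: WHERE is evaluated per row; an aggregate over the whole table isn't defined there

Fix: Use a subquery: WHERE rating = (SELECT MAX(rating) FROM movies)

Corrected query:
SELECT genre, rating FROM movies WHERE rating = (SELECT MAX(rating) FROM movies)

Result:
genre  | rating
-------+-------
Sci-Fi | 9.2   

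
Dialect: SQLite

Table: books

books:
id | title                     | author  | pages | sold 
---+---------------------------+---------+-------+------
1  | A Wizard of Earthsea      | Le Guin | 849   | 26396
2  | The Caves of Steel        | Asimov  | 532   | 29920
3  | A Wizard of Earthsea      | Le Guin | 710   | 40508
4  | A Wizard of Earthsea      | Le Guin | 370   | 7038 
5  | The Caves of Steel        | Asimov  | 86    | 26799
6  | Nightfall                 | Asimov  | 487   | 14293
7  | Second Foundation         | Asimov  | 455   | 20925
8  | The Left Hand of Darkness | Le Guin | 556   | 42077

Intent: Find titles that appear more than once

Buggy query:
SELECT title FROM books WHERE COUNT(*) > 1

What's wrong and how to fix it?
Bug: WHERE can't reference COUNT(*); aggregates are computed after WHERE

Fix: GROUP BY title, then filter groups with HAVING COUNT(*) > 1

Corrected query:
SELECT title FROM books GROUP BY title HAVING COUNT(*) > 1

Result:
title               
--------------------
A Wizard of Earthsea
The Caves of Steel  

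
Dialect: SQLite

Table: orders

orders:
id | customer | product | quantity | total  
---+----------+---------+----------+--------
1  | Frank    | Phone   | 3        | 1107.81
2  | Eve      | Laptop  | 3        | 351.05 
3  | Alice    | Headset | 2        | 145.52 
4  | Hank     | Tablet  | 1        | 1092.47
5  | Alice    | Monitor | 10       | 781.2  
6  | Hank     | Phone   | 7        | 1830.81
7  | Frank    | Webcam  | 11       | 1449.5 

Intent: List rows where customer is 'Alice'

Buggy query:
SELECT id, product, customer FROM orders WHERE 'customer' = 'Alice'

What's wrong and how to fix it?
Bug: 'customer' in single quotes is a string literal, not the column; the comparison is literal-vs-literal and never true

Fix: Remove the quotes around the column name (or use double quotes for an identifier)

Corrected query:
SELECT id, product, customer FROM orders WHERE customer = 'Alice'

Result:
id | product | customer
---+---------+---------
3  | Headset | Alice   
5  | Monitor | Alice   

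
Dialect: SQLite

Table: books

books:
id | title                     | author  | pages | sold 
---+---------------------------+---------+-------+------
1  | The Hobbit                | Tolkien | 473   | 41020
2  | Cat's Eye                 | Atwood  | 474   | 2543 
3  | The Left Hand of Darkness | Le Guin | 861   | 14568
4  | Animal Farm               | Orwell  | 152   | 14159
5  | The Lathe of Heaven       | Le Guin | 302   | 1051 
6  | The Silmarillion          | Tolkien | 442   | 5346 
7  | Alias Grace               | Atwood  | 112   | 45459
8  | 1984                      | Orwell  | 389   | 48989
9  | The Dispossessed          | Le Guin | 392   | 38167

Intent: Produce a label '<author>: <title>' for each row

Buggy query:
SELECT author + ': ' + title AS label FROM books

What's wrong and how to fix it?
Bug: SQLite uses || for string concatenation; + coerces text to numbers (yielding 0)

Fix: Use the || operator for string concatenation

Corrected query:
SELECT author || ': ' || title AS label FROM books

Result:
label                             
----------------------------------
Tolkien: The Hobbit               
Atwood: Cat's Eye                 
Le Guin: The Left Hand of Darkness
Orwell: Animal Farm               
Le Guin: The Lathe of Heaven      
Tolkien: The Silmarillion         
Atwood: Alias Grace               
Orwell: 1984                      
Le Guin: The Dispossessed         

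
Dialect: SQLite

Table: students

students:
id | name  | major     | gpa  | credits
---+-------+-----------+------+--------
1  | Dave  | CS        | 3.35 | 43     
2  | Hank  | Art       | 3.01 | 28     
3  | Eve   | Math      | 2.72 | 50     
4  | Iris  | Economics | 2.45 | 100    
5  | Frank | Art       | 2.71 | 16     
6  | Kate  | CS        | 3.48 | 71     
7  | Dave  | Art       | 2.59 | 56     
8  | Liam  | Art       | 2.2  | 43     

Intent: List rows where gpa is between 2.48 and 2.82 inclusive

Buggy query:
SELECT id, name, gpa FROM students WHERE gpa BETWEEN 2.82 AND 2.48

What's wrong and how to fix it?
Bug: The bounds are reversed; BETWEEN a AND b requires a <= b to match anything

Fix: Write BETWEEN 2.48 AND 2.82

Corrected query:
SELECT id, name, gpa FROM students WHERE gpa BETWEEN 2.48 AND 2.82

Result:
id | name  | gpa 
---+-------+-----
3  | Eve   | 2.72
5  | Frank | 2.71
7  | Dave  | 2.59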